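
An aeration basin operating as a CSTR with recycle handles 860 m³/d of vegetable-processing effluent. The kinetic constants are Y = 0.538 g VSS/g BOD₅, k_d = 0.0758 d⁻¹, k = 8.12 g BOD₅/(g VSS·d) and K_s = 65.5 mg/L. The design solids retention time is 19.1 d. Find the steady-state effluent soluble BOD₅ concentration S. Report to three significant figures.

Effluent substrate depends only on kinetics and SRT: S = K_s(1 + k_d θ_c) / [θ_c(Yk − k_d) − 1] = 65.5 × (1 + 0.0758 × 19.1) / [19.1 × (0.538 × 8.12 − 0.0758) − 1] = 160.3 / 80.99 = 1.980 mg/L.

S ≈ 1.98 mg/L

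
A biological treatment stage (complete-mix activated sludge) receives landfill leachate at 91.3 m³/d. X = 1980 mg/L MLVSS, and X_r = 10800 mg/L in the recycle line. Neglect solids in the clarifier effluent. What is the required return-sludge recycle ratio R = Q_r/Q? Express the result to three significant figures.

R ≈ 0.224

Mass balance around the secondary clarifier (neglecting effluent solids): R = X / (X_r − X) = 1980 / (10800 − 1980) = 0.2245.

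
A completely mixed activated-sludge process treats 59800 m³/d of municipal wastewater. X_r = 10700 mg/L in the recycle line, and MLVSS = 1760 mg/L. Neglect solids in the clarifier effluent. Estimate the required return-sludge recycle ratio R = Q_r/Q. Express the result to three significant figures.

R = Q_r/Q = X/(X_r − X) = 1760 / (10700 − 1760) = 0.1969.

R ≈ 0.197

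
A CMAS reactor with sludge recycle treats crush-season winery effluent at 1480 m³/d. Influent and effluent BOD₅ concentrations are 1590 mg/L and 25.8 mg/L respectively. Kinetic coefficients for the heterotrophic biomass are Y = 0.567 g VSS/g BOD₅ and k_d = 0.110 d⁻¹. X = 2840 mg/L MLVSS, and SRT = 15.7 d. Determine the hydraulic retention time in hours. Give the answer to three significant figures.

τ ≈ 43.2 h

From the SRT design equation V = Y Q (S₀−S) θ_c / [X (1 + k_d θ_c)] = 0.567 × 1480 × (1590 − 25.8) × 15.7 / [2840 × (1 + 0.110 × 15.7)] = 2.06×10^7 / 7745 = 2661 m³.
HRT = V/Q = 2661 m³ / 1480 m³·d⁻¹ = 1.798 d × 24 = 43.15 h.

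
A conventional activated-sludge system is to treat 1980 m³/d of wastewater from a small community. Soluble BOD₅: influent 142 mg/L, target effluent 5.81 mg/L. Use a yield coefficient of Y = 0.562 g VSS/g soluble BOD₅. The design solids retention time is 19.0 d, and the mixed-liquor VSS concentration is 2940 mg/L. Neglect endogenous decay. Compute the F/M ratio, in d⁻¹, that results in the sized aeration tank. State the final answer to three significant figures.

F/M ≈ 0.0976 d⁻¹

With k_d = 0 the design equation reduces to V = Y Q (S₀−S) θ_c / X = 0.562 × 1980 × (142 − 5.81) × 19.0 / 2940 = 979.4 m³.
F/M = applied load / biomass = Q·S₀/(V·X) = 1980 × 142 / (979.4 × 2940) = 0.09765 d⁻¹.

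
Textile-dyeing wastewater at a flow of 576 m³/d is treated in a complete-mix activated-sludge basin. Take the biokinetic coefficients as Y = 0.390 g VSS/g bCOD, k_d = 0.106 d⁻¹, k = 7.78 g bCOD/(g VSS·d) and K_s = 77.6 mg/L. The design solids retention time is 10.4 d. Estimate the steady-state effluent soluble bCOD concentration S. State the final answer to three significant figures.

For a completely mixed reactor with recycle the Lawrence–McCarty relation gives S = K_s·(1 + k_d·θ_c) / [θ_c·(Y·k − k_d) − 1] = 77.6 × (1 + 0.106 × 10.4) / [10.4 × (0.390 × 7.78 − 0.106) − 1] = 163.1 / 29.45 = 5.539 mg/L.

S ≈ 5.54 mg/L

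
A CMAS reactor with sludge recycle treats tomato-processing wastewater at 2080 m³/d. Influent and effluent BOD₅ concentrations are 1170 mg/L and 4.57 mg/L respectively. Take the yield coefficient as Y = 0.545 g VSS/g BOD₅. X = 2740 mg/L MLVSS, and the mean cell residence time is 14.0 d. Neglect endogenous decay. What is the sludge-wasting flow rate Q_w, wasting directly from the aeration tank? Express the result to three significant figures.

Q_w ≈ 482 m³/d

With k_d = 0 the design equation reduces to V = Y Q (S₀−S) θ_c / X = 0.545 × 2080 × (1170 − 4.57) × 14.0 / 2740 = 6750 m³.
With mixed-liquor wasting, θ_c = V/Q_w, so Q_w = V/θ_c = 6750/14.0 = 482.2 m³/d.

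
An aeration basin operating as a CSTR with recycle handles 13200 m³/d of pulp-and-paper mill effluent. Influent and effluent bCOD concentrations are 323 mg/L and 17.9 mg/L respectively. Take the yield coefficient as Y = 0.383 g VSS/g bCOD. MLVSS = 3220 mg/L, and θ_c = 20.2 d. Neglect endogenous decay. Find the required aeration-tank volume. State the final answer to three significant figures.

V ≈ 9680 m³

V·X = Y·Q·ΔS·θ_c gives V = 0.383 × 13200 × (323 − 17.9) × 20.2 / 3220 = 9676 m³.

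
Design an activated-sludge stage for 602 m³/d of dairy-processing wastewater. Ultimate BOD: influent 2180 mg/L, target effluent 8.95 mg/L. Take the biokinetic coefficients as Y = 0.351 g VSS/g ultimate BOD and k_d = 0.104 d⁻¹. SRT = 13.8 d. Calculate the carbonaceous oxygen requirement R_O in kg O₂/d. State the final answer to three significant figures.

R_O ≈ 1040 kg O₂/d

Correct the yield for decay: Y_obs = Y/(1 + k_d θ_c) = 0.351 / (1 + 0.104 × 13.8) = 0.351 / 2.435 = 0.1441.
Substrate removed = Q·(S₀ − S) = 602 m³/d × (2180 − 8.95) g/m³ = 1.31×10^6 g/d = 1307 kg/d.
Biomass synthesised: P_X = Y_obs × 1307 = 188.4 kg VSS/d.
R_O = Q·(S₀ − S) − 1.42·P_X = 1307 − 1.42 × 188.4 = 1039 kg O₂/d.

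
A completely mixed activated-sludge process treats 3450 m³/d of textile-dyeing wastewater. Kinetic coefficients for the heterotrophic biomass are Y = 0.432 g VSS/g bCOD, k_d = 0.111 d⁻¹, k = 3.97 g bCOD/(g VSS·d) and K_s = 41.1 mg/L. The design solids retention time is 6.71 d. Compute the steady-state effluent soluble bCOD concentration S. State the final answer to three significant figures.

S ≈ 7.35 mg/L

For a completely mixed reactor with recycle the Lawrence–McCarty relation gives S = K_s·(1 + k_d·θ_c) / [θ_c·(Y·k − k_d) − 1] = 41.1 × (1 + 0.111 × 6.71) / [6.71 × (0.432 × 3.97 − 0.111) − 1] = 71.71 / 9.763 = 7.345 mg/L.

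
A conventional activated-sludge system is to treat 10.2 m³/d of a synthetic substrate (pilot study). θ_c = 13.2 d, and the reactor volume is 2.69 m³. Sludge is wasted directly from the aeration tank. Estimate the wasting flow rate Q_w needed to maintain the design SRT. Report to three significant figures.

For wasting at MLVSS concentration, Q_w = V/θ_c = 2.690/13.2 = 0.2038 m³/d.

Q_w ≈ 0.204 m³/d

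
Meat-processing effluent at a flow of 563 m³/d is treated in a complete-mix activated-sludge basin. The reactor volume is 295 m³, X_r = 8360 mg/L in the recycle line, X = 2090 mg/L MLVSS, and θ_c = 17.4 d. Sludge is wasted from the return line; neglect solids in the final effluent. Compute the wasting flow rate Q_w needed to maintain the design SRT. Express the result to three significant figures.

θ_c = V·X/(Q_w·X_r) when wasting from the recycle, so Q_w = V·X/(θ_c·X_r) = 295.0 × 2090 / (17.4 × 8360) = 4.239 m³/d.

Q_w ≈ 4.24 m³/d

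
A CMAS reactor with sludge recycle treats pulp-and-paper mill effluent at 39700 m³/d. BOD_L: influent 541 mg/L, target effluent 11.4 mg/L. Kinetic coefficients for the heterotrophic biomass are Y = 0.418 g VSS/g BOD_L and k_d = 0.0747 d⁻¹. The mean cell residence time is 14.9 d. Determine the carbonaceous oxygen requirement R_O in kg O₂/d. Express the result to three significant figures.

R_O ≈ 15100 kg O₂/d

Observed yield with endogenous decay: Y_obs = Y / (1 + k_d·θ_c) = 0.418 / (1 + 0.0747 × 14.9) = 0.418 / 2.113 = 0.1978 g VSS/g BOD_L.
Mass of BOD_L removed per day: Q(S₀ − S) = 39700 × 529.6 g/m³ = 21025 kg/d.
P_X = Y_obs·Q·(S₀ − S) = 0.1978 × 21025 = 4159 kg VSS/d.
R_O = Q·(S₀ − S) − 1.42·P_X = 21025 − 1.42 × 4159 = 15119 kg O₂/d.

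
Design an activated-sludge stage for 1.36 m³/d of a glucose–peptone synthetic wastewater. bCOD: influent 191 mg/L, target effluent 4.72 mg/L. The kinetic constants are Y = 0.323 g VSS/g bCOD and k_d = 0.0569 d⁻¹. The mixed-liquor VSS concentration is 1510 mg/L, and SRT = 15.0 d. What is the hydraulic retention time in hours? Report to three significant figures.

From the SRT design equation V = Y Q (S₀−S) θ_c / [X (1 + k_d θ_c)] = 0.323 × 1.36 × (191 − 4.72) × 15.0 / [1510 × (1 + 0.0569 × 15.0)] = 1.23×10^3 / 2799 = 0.4386 m³.
Hydraulic retention time τ = V/Q = 0.4386 / 1.36 = 0.3225 d = 7.739 h.

τ ≈ 7.74 h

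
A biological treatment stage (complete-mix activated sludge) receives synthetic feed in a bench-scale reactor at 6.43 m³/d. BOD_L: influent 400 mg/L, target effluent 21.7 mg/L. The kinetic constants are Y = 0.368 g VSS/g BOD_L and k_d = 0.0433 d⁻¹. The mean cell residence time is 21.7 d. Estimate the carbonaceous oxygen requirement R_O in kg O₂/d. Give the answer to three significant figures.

R_O ≈ 1.78 kg O₂/d

Y_obs = Y / (1 + k_d θ_c) = 0.368 / (1 + 0.0433 × 21.7) = 0.368 / 1.940 = 0.1897.
Substrate removed = Q·(S₀ − S) = 6.43 m³/d × (400 − 21.7) g/m³ = 2.43×10^3 g/d = 2.432 kg/d.
P_X = Y_obs·Q·(S₀ − S) = 0.1897 × 2.432 = 0.4615 kg VSS/d.
R_O = Q·(S₀ − S) − 1.42·P_X = 2.432 − 1.42 × 0.4615 = 1.777 kg O₂/d.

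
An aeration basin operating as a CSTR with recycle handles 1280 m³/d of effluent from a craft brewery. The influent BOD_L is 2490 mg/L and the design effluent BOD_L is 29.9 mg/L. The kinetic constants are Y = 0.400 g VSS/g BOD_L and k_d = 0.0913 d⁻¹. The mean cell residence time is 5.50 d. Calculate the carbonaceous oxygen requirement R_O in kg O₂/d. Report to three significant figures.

Correct the yield for decay: Y_obs = Y/(1 + k_d θ_c) = 0.400 / (1 + 0.0913 × 5.50) = 0.400 / 1.502 = 0.2663.
Mass of BOD_L removed per day: Q(S₀ − S) = 1280 × 2460 g/m³ = 3149 kg/d.
Biomass synthesised: P_X = Y_obs × 3149 = 838.5 kg VSS/d.
R_O = Q·ΔS − 1.42 P_X = 3149 − 1191 = 1958 kg O₂/d.

R_O ≈ 1960 kg O₂/d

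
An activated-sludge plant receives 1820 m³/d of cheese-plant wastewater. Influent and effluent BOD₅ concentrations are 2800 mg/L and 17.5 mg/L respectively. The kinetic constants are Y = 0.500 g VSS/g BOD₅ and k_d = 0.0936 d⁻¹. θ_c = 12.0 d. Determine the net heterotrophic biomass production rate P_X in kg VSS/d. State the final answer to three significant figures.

The observed yield is Y_obs = Y/(1 + k_d·θ_c) = 0.500 / (1 + 0.0936 × 12.0) = 0.500 / 2.123 = 0.2355 g VSS per g BOD₅ removed.
Substrate removed = Q·(S₀ − S) = 1820 m³/d × (2800 − 17.5) g/m³ = 5.06×10^6 g/d = 5064 kg/d.
So the net sludge growth is P_X = 0.2355 × 5064 = 1193 kg VSS/d.

P_X ≈ 1190 kg VSS/d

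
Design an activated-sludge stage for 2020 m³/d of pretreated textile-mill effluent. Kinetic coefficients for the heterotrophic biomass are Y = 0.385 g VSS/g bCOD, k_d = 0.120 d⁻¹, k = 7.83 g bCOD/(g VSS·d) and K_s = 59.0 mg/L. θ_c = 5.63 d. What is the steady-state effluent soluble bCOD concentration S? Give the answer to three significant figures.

S ≈ 6.46 mg/L

Effluent substrate depends only on kinetics and SRT: S = K_s(1 + k_d θ_c) / [θ_c(Yk − k_d) − 1] = 59.0 × (1 + 0.120 × 5.63) / [5.63 × (0.385 × 7.83 − 0.120) − 1] = 98.86 / 15.30 = 6.463 mg/L.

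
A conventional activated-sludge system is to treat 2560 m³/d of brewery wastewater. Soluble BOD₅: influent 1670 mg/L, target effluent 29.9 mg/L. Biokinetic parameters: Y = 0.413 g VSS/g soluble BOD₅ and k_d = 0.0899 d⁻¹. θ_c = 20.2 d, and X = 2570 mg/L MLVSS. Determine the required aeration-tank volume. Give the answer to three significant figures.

V ≈ 4840 m³

From the SRT design equation V = Y Q (S₀−S) θ_c / [X (1 + k_d θ_c)] = 0.413 × 2560 × (1670 − 29.9) × 20.2 / [2570 × (1 + 0.0899 × 20.2)] = 3.5×10^7 / 7237 = 4840 m³.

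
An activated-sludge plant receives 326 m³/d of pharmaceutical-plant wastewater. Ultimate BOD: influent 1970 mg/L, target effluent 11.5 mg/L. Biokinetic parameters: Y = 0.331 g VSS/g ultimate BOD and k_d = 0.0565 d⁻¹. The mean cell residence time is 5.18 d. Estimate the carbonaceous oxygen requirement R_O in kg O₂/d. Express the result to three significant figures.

The observed yield is Y_obs = Y/(1 + k_d·θ_c) = 0.331 / (1 + 0.0565 × 5.18) = 0.331 / 1.293 = 0.2561 g VSS per g ultimate BOD removed.
Q·(S₀ − S) = 326 × (1970 − 11.5) × 10⁻³ = 638.5 kg/d removed.
Net sludge production P_X = 0.2561 × 638.5 = 163.5 kg VSS/d.
R_O = Q·(S₀ − S) − 1.42·P_X = 638.5 − 1.42 × 163.5 = 406.3 kg O₂/d.

R_O ≈ 406 kg O₂/d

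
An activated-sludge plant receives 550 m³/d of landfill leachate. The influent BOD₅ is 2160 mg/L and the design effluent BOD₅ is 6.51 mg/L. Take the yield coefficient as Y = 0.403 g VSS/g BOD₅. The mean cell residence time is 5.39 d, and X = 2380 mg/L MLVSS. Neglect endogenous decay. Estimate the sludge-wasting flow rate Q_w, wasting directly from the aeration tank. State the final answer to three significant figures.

Q_w ≈ 201 m³/d

Biomass mass balance (decay neglected): V·X = Y·Q·(S₀ − S)·θ_c, so V = 0.403 × 550 × (2160 − 6.51) × 5.39 / 2380 = 1081 m³.
With mixed-liquor wasting, θ_c = V/Q_w, so Q_w = V/θ_c = 1081/5.39 = 200.6 m³/d.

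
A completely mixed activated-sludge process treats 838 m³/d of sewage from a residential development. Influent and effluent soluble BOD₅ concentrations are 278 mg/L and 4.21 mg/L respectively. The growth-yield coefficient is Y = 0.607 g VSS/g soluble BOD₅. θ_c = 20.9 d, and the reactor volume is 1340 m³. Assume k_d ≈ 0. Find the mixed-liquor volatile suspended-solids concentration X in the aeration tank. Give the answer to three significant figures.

X = Y·Q·ΔS·θ_c / V = 0.607 × 838 × (278 − 4.21) × 20.9 / 1340 = 2172 mg/L.

X ≈ 2170 mg/L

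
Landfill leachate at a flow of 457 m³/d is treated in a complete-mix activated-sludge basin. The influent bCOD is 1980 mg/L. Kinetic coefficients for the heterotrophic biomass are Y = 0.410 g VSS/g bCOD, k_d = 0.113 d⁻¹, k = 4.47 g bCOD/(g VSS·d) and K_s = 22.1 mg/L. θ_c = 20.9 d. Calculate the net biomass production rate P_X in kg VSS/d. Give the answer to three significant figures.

From the Monod/SRT balance for a CMAS, S = K_s·(1+k_d θ_c)/[θ_c·(Y k − k_d) − 1] = 22.1 × (1 + 0.113 × 20.9) / [20.9 × (0.410 × 4.47 − 0.113) − 1] = 74.29 / 34.94 = 2.126 mg/L.
Correct the yield for decay: Y_obs = Y/(1 + k_d θ_c) = 0.410 / (1 + 0.113 × 20.9) = 0.410 / 3.362 = 0.1220.
Substrate removed = Q·(S₀ − S) = 457 m³/d × (1980 − 2.13) g/m³ = 9.04×10^5 g/d = 903.9 kg/d.
P_X = Y_obs · Q(S₀ − S) = 0.1220 × 903.9 = 110.2 kg VSS/d.

P_X ≈ 110 kg VSS/d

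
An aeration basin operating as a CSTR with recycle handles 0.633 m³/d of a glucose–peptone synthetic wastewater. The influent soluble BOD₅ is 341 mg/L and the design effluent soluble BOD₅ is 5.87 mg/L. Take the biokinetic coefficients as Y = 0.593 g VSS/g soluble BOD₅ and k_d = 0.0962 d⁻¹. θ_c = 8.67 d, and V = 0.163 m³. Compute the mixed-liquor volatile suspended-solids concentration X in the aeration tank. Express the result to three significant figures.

X ≈ 3650 mg/L

From V·X·(1 + k_d·θ_c) = Y·Q·(S₀ − S)·θ_c: X = 0.593 × 0.633 × (341 − 5.87) × 8.67 / [0.163 × (1 + 0.0962 × 8.67)] = 3648 mg/L.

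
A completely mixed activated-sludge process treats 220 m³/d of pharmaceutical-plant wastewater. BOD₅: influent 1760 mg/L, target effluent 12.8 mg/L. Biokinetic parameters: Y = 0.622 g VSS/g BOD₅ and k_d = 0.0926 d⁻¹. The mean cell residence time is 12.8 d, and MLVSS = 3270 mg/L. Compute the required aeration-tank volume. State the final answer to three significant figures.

Rearranging the biomass balance for a CMAS with decay, V = Y·Q·ΔS·θ_c / [X·(1+k_d θ_c)] = 0.622 × 220 × (1760 − 12.8) × 12.8 / [3270 × (1 + 0.0926 × 12.8)] = 3.06×10^6 / 7146 = 428.3 m³.

V ≈ 428 m³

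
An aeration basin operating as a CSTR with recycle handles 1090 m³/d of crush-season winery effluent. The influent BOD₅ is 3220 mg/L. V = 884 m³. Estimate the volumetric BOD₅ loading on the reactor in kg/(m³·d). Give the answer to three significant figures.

L_v ≈ 3.97 kg BOD₅/(m³·d)

Applied BOD₅ load per unit volume = Q·S₀/V = (1090 × 3220/1000)/884.0 = 3.970 kg BOD₅·m⁻³·d⁻¹.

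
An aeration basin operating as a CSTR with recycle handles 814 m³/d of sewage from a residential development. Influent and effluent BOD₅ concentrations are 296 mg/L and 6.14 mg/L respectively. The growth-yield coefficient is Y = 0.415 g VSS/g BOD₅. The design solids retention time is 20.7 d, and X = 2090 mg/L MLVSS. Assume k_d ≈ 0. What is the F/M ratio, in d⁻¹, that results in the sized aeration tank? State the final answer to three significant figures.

F/M ≈ 0.119 d⁻¹

With k_d = 0 the design equation reduces to V = Y Q (S₀−S) θ_c / X = 0.415 × 814 × (296 − 6.14) × 20.7 / 2090 = 969.8 m³.
Food-to-microorganism ratio F/M = Q S₀ / (V X) = 814 × 296 / (969.8 × 2090) = 0.1189 d⁻¹.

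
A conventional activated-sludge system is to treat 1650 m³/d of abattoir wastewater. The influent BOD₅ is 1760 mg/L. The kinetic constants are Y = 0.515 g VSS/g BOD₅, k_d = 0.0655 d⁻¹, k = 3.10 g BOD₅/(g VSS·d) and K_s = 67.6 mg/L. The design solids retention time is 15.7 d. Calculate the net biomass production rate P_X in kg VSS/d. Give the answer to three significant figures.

For a completely mixed reactor with recycle the Lawrence–McCarty relation gives S = K_s·(1 + k_d·θ_c) / [θ_c·(Y·k − k_d) − 1] = 67.6 × (1 + 0.0655 × 15.7) / [15.7 × (0.515 × 3.10 − 0.0655) − 1] = 137.1 / 23.04 = 5.952 mg/L.
The observed yield is Y_obs = Y/(1 + k_d·θ_c) = 0.515 / (1 + 0.0655 × 15.7) = 0.515 / 2.028 = 0.2539 g VSS per g BOD₅ removed.
Mass of BOD₅ removed per day: Q(S₀ − S) = 1650 × 1754 g/m³ = 2894 kg/d.
Net biomass production P_X = Y_obs × Q·(S₀ − S) = 0.2539 × 2894 = 734.8 kg VSS/d.

P_X ≈ 735 kg VSS/d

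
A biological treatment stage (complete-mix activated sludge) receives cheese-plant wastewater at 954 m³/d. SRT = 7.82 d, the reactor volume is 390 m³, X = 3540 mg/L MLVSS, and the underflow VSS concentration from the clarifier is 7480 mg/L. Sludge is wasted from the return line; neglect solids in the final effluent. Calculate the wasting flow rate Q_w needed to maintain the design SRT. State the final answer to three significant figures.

θ_c = V·X/(Q_w·X_r) when wasting from the recycle, so Q_w = V·X/(θ_c·X_r) = 390.0 × 3540 / (7.82 × 7480) = 23.60 m³/d.

Q_w ≈ 23.6 m³/d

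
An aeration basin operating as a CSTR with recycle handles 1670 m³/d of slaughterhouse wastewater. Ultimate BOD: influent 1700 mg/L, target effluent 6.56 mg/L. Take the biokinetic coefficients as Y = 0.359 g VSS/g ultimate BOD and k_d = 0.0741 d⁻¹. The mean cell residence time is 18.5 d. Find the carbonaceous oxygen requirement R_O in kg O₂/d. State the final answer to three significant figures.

Y_obs = Y / (1 + k_d θ_c) = 0.359 / (1 + 0.0741 × 18.5) = 0.359 / 2.371 = 0.1514.
Substrate removed = Q·(S₀ − S) = 1670 m³/d × (1700 − 6.56) g/m³ = 2.83×10^6 g/d = 2828 kg/d.
Net sludge production P_X = 0.1514 × 2828 = 428.2 kg VSS/d.
R_O = Q·ΔS − 1.42 P_X = 2828 − 608.1 = 2220 kg O₂/d.

R_O ≈ 2220 kg O₂/d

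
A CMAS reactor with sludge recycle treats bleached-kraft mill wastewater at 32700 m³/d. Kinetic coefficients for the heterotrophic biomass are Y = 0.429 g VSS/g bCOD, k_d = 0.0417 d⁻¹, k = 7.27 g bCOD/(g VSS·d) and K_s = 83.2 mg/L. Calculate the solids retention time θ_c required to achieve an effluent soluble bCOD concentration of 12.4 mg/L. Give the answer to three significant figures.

From 1/θ_c = Y·k·S/(K_s + S) − k_d: Y·k·S/(K_s+S) = 0.429 × 7.27 × 12.4 / (83.2 + 12.4) = 0.4045 d⁻¹.
θ_c = 1/(μ − k_d) = 1/(0.4045 − 0.0417) = 1/0.3628 = 2.756 d.

θ_c ≈ 2.76 d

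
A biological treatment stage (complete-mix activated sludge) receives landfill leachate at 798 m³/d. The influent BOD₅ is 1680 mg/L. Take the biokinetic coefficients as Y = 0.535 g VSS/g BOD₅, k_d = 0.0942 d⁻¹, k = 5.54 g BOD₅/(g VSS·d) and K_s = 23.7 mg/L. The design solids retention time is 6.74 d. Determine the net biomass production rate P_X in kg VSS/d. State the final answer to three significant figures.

From the Monod/SRT balance for a CMAS, S = K_s·(1+k_d θ_c)/[θ_c·(Y k − k_d) − 1] = 23.7 × (1 + 0.0942 × 6.74) / [6.74 × (0.535 × 5.54 − 0.0942) − 1] = 38.75 / 18.34 = 2.113 mg/L.
Observed yield with endogenous decay: Y_obs = Y / (1 + k_d·θ_c) = 0.535 / (1 + 0.0942 × 6.74) = 0.535 / 1.635 = 0.3272 g VSS/g BOD₅.
Q·(S₀ − S) = 798 × (1680 − 2.11) × 10⁻³ = 1339 kg/d removed.
Net biomass production P_X = Y_obs × Q·(S₀ − S) = 0.3272 × 1339 = 438.2 kg VSS/d.

P_X ≈ 438 kg VSS/d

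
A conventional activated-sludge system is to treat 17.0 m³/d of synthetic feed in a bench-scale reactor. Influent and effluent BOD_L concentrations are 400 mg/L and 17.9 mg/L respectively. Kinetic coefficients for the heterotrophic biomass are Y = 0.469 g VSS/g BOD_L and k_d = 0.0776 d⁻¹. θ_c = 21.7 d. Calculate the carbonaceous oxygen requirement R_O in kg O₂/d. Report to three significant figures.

The observed yield is Y_obs = Y/(1 + k_d·θ_c) = 0.469 / (1 + 0.0776 × 21.7) = 0.469 / 2.684 = 0.1747 g VSS per g BOD_L removed.
ΔS = 400 − 17.9 = 382.1 mg/L, so the substrate removal rate is 17.0 × 382.1/1000 = 6.496 kg BOD_L/d.
Biomass synthesised: P_X = Y_obs × 6.496 = 1.135 kg VSS/d.
R_O = Q·ΔS − 1.42 P_X = 6.496 − 1.612 = 4.884 kg O₂/d.

R_O ≈ 4.88 kg O₂/d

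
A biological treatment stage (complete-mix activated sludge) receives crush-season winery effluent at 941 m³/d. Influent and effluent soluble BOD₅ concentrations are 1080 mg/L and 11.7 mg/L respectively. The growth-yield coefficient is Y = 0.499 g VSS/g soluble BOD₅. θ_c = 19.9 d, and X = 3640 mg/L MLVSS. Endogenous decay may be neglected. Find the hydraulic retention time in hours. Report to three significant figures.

V·X = Y·Q·ΔS·θ_c gives V = 0.499 × 941 × (1080 − 11.7) × 19.9 / 3640 = 2742 m³.
Hydraulic retention time τ = V/Q = 2742 / 941 = 2.914 d = 69.95 h.

τ ≈ 69.9 h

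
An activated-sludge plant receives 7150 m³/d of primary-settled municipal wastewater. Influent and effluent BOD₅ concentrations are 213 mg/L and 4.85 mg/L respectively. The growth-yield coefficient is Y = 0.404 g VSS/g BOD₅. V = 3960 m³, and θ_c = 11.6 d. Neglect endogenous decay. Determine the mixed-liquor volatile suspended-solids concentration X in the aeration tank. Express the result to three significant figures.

From V·X = Y·Q·(S₀ − S)·θ_c (decay neglected): X = 0.404 × 7150 × (213 − 4.85) × 11.6 / 3960 = 1761 mg/L.

X ≈ 1760 mg/L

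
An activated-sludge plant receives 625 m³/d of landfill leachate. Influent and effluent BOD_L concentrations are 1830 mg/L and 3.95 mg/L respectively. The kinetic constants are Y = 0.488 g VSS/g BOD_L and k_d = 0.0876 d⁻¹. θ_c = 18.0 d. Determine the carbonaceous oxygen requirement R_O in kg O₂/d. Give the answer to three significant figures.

R_O ≈ 834 kg O₂/d

Y_obs = Y / (1 + k_d θ_c) = 0.488 / (1 + 0.0876 × 18.0) = 0.488 / 2.577 = 0.1894.
Mass of BOD_L removed per day: Q(S₀ − S) = 625 × 1826 g/m³ = 1141 kg/d.
Biomass synthesised: P_X = Y_obs × 1141 = 216.1 kg VSS/d.
R_O = Q·ΔS − 1.42 P_X = 1141 − 306.9 = 834.4 kg O₂/d.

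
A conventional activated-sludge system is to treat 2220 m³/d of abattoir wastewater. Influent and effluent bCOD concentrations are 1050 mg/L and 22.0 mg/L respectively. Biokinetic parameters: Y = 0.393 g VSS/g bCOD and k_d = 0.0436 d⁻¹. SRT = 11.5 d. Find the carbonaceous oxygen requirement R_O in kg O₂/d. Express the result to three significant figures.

R_O ≈ 1430 kg O₂/d

Correct the yield for decay: Y_obs = Y/(1 + k_d θ_c) = 0.393 / (1 + 0.0436 × 11.5) = 0.393 / 1.501 = 0.2618.
Mass of bCOD removed per day: Q(S₀ − S) = 2220 × 1028 g/m³ = 2282 kg/d.
Biomass synthesised: P_X = Y_obs × 2282 = 597.4 kg VSS/d.
R_O = Q·ΔS − 1.42 P_X = 2282 − 848.3 = 1434 kg O₂/d.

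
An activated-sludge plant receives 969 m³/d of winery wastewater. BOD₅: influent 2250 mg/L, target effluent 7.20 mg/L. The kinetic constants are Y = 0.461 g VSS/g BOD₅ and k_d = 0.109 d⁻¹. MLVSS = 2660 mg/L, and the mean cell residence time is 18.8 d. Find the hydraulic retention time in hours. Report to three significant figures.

Rearranging the biomass balance for a CMAS with decay, V = Y·Q·ΔS·θ_c / [X·(1+k_d θ_c)] = 0.461 × 969 × (2250 − 7.20) × 18.8 / [2660 × (1 + 0.109 × 18.8)] = 1.88×10^7 / 8111 = 2322 m³.
Hydraulic retention time τ = V/Q = 2322 / 969 = 2.397 d = 57.52 h.

τ ≈ 57.5 h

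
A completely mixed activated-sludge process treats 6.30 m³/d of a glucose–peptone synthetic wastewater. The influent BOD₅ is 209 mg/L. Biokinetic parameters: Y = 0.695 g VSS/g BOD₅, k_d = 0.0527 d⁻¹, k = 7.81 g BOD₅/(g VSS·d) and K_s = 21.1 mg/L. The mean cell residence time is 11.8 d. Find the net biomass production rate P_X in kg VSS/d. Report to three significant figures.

For a completely mixed reactor with recycle the Lawrence–McCarty relation gives S = K_s·(1 + k_d·θ_c) / [θ_c·(Y·k − k_d) − 1] = 21.1 × (1 + 0.0527 × 11.8) / [11.8 × (0.695 × 7.81 − 0.0527) − 1] = 34.22 / 62.43 = 0.5482 mg/L.
The observed yield is Y_obs = Y/(1 + k_d·θ_c) = 0.695 / (1 + 0.0527 × 11.8) = 0.695 / 1.622 = 0.4285 g VSS per g BOD₅ removed.
Q·(S₀ − S) = 6.30 × (209 − 0.548) × 10⁻³ = 1.313 kg/d removed.
Net biomass production P_X = Y_obs × Q·(S₀ − S) = 0.4285 × 1.313 = 0.5628 kg VSS/d.

P_X ≈ 0.563 kg VSS/d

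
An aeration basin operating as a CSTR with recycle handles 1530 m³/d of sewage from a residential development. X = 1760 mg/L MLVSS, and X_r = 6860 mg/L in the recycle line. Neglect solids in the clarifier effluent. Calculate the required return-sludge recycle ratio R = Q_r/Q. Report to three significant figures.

R ≈ 0.345

Solids balance on the clarifier gives (1+R)X = R·X_r, so R = X/(X_r − X) = 1760 / (6860 − 1760) = 0.3451.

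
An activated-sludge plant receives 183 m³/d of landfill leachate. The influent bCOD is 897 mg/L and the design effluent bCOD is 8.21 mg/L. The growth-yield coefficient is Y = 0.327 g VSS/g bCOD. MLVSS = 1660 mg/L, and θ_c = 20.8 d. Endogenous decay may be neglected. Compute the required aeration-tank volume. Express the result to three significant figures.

V ≈ 666 m³

Biomass mass balance (decay neglected): V·X = Y·Q·(S₀ − S)·θ_c, so V = 0.327 × 183 × (897 − 8.21) × 20.8 / 1660 = 666.4 m³.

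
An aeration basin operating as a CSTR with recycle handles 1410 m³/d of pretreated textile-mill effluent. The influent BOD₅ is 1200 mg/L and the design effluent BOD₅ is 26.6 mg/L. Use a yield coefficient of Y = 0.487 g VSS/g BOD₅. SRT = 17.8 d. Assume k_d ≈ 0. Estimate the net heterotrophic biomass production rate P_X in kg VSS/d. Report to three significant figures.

No decay correction is needed, so Y_obs = Y = 0.487.
Substrate removed = Q·(S₀ − S) = 1410 m³/d × (1200 − 26.6) g/m³ = 1.65×10^6 g/d = 1654 kg/d.
P_X = Y_obs · Q(S₀ − S) = 0.4870 × 1654 = 805.7 kg VSS/d.

P_X ≈ 806 kg VSS/d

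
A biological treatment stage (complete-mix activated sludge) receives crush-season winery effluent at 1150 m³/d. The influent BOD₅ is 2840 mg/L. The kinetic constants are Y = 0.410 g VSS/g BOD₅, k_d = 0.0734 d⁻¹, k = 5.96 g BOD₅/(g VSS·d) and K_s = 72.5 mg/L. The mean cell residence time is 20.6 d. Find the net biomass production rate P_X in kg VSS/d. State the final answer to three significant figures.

From the Monod/SRT balance for a CMAS, S = K_s·(1+k_d θ_c)/[θ_c·(Y k − k_d) − 1] = 72.5 × (1 + 0.0734 × 20.6) / [20.6 × (0.410 × 5.96 − 0.0734) − 1] = 182.1 / 47.83 = 3.808 mg/L.
Y_obs = Y / (1 + k_d θ_c) = 0.410 / (1 + 0.0734 × 20.6) = 0.410 / 2.512 = 0.1632.
Q·(S₀ − S) = 1150 × (2840 − 3.81) × 10⁻³ = 3262 kg/d removed.
Net biomass production P_X = Y_obs × Q·(S₀ − S) = 0.1632 × 3262 = 532.3 kg VSS/d.

P_X ≈ 532 kg VSS/d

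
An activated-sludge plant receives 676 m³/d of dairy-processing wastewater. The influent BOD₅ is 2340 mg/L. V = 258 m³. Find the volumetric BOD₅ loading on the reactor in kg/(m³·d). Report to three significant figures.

L_v ≈ 6.13 kg BOD₅/(m³·d)

Volumetric loading L_v = Q·S₀ / V = 676 × 2340 g/m³ / 258.0 m³ = 6131 g/(m³·d) = 6.131 kg BOD₅/(m³·d).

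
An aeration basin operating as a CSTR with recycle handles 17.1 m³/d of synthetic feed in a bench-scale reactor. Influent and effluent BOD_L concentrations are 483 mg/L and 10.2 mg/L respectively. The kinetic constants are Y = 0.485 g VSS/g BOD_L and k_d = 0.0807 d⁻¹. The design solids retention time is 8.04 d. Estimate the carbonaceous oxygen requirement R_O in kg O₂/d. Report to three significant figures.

R_O ≈ 4.71 kg O₂/d

The observed yield is Y_obs = Y/(1 + k_d·θ_c) = 0.485 / (1 + 0.0807 × 8.04) = 0.485 / 1.649 = 0.2941 g VSS per g BOD_L removed.
ΔS = 483 − 10.2 = 472.8 mg/L, so the substrate removal rate is 17.1 × 472.8/1000 = 8.085 kg BOD_L/d.
Net sludge production P_X = 0.2941 × 8.085 = 2.378 kg VSS/d.
R_O = Q·(S₀ − S) − 1.42·P_X = 8.085 − 1.42 × 2.378 = 4.708 kg O₂/d.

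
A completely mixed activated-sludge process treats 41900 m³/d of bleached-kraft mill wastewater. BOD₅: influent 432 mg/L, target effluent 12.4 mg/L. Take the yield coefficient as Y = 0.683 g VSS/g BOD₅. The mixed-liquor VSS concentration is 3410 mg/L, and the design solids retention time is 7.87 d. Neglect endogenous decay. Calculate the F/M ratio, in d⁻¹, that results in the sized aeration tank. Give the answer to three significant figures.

With k_d = 0 the design equation reduces to V = Y Q (S₀−S) θ_c / X = 0.683 × 41900 × (432 − 12.4) × 7.87 / 3410 = 27713 m³.
Food-to-microorganism ratio F/M = Q S₀ / (V X) = 41900 × 432 / (27713 × 3410) = 0.1915 d⁻¹.

F/M ≈ 0.192 d⁻¹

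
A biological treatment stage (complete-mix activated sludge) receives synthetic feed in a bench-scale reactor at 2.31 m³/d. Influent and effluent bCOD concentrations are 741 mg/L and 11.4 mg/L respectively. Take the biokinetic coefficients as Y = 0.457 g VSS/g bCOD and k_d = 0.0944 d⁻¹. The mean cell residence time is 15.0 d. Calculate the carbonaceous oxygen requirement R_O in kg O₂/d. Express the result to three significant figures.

R_O ≈ 1.23 kg O₂/d

Y_obs = Y / (1 + k_d θ_c) = 0.457 / (1 + 0.0944 × 15.0) = 0.457 / 2.416 = 0.1892.
Substrate removed = Q·(S₀ − S) = 2.31 m³/d × (741 − 11.4) g/m³ = 1.69×10^3 g/d = 1.685 kg/d.
P_X = Y_obs·Q·(S₀ − S) = 0.1892 × 1.685 = 0.3188 kg VSS/d.
R_O = Q·ΔS − 1.42 P_X = 1.685 − 0.4527 = 1.233 kg O₂/d.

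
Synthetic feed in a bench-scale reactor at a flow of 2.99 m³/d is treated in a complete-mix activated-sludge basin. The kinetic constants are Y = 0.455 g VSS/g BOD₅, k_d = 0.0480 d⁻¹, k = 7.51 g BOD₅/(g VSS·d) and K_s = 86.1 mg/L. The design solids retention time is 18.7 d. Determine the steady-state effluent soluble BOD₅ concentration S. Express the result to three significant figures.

S ≈ 2.64 mg/L

From the Monod/SRT balance for a CMAS, S = K_s·(1+k_d θ_c)/[θ_c·(Y k − k_d) − 1] = 86.1 × (1 + 0.0480 × 18.7) / [18.7 × (0.455 × 7.51 − 0.0480) − 1] = 163.4 / 62.00 = 2.635 mg/L.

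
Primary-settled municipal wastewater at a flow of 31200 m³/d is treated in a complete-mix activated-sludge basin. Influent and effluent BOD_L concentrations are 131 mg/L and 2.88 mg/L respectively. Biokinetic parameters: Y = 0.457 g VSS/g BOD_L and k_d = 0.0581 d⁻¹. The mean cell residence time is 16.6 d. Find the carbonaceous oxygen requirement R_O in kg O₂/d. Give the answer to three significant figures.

R_O ≈ 2680 kg O₂/d

Correct the yield for decay: Y_obs = Y/(1 + k_d θ_c) = 0.457 / (1 + 0.0581 × 16.6) = 0.457 / 1.964 = 0.2326.
Mass of BOD_L removed per day: Q(S₀ − S) = 31200 × 128.1 g/m³ = 3997 kg/d.
Net sludge production P_X = 0.2326 × 3997 = 929.9 kg VSS/d.
R_O = Q·(S₀ − S) − 1.42·P_X = 3997 − 1.42 × 929.9 = 2677 kg O₂/d.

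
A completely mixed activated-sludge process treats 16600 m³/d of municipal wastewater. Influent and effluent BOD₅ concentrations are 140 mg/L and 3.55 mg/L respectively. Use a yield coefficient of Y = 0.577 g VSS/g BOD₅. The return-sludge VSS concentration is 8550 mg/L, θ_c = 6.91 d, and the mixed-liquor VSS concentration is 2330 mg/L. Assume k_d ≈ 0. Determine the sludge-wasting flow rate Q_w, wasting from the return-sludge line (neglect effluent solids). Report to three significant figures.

Biomass mass balance (decay neglected): V·X = Y·Q·(S₀ − S)·θ_c, so V = 0.577 × 16600 × (140 − 3.55) × 6.91 / 2330 = 3876 m³.
Q_w = (V·X)/(θ_c X_r) = 3876 × 2330 / (6.91 × 8550) = 152.9 m³/d.

Q_w ≈ 153 m³/d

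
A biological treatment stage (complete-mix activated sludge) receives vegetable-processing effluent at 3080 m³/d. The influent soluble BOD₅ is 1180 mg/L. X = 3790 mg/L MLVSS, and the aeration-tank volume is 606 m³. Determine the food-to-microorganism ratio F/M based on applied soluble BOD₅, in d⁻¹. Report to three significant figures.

F/M ≈ 1.58 d⁻¹

F/M = Q·S₀ / (V·X) = 3080 × 1180 / (606.0 × 3790) = 1.582 g soluble BOD₅·(g VSS·d)⁻¹.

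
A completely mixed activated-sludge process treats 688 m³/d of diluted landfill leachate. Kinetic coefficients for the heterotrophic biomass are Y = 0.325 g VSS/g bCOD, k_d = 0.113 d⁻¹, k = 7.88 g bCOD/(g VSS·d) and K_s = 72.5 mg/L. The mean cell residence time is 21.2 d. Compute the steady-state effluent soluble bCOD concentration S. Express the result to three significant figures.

S ≈ 4.84 mg/L

From the Monod/SRT balance for a CMAS, S = K_s·(1+k_d θ_c)/[θ_c·(Y k − k_d) − 1] = 72.5 × (1 + 0.113 × 21.2) / [21.2 × (0.325 × 7.88 − 0.113) − 1] = 246.2 / 50.90 = 4.837 mg/L.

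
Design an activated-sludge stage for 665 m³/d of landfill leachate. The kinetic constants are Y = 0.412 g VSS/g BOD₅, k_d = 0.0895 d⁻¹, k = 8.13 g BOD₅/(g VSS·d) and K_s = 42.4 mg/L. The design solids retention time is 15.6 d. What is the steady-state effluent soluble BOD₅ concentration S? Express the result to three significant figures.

For a completely mixed reactor with recycle the Lawrence–McCarty relation gives S = K_s·(1 + k_d·θ_c) / [θ_c·(Y·k − k_d) − 1] = 42.4 × (1 + 0.0895 × 15.6) / [15.6 × (0.412 × 8.13 − 0.0895) − 1] = 101.6 / 49.86 = 2.038 mg/L.

S ≈ 2.04 mg/L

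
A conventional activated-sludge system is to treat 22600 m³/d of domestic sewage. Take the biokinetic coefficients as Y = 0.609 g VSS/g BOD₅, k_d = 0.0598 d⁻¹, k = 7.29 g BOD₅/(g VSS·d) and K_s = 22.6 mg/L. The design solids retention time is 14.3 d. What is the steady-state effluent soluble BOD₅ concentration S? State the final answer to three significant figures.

S ≈ 0.680 mg/L

For a completely mixed reactor with recycle the Lawrence–McCarty relation gives S = K_s·(1 + k_d·θ_c) / [θ_c·(Y·k − k_d) − 1] = 22.6 × (1 + 0.0598 × 14.3) / [14.3 × (0.609 × 7.29 − 0.0598) − 1] = 41.93 / 61.63 = 0.6803 mg/L.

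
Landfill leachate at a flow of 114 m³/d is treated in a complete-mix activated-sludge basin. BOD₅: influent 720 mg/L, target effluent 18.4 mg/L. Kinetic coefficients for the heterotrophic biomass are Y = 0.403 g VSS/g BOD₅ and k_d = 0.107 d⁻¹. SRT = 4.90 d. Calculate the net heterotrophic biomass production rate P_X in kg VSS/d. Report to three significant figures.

Observed yield with endogenous decay: Y_obs = Y / (1 + k_d·θ_c) = 0.403 / (1 + 0.107 × 4.90) = 0.403 / 1.524 = 0.2644 g VSS/g BOD₅.
Q·(S₀ − S) = 114 × (720 − 18.4) × 10⁻³ = 79.98 kg/d removed.
So the net sludge growth is P_X = 0.2644 × 79.98 = 21.15 kg VSS/d.

P_X ≈ 21.1 kg VSS/d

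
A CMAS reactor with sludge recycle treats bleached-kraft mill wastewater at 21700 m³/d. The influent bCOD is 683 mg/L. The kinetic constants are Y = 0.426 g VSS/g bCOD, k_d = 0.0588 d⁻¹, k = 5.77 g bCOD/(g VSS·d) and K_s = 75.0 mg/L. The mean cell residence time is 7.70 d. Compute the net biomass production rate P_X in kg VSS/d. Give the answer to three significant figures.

For a completely mixed reactor with recycle the Lawrence–McCarty relation gives S = K_s·(1 + k_d·θ_c) / [θ_c·(Y·k − k_d) − 1] = 75.0 × (1 + 0.0588 × 7.70) / [7.70 × (0.426 × 5.77 − 0.0588) − 1] = 109.0 / 17.47 = 6.235 mg/L.
The observed yield is Y_obs = Y/(1 + k_d·θ_c) = 0.426 / (1 + 0.0588 × 7.70) = 0.426 / 1.453 = 0.2932 g VSS per g bCOD removed.
ΔS = 683 − 6.24 = 676.8 mg/L, so the substrate removal rate is 21700 × 676.8/1000 = 14686 kg bCOD/d.
Biomass produced: P_X = Y_obs·Q·ΔS = 0.2932 × 14686 ≈ 4306 kg VSS/d.

P_X ≈ 4310 kg VSS/d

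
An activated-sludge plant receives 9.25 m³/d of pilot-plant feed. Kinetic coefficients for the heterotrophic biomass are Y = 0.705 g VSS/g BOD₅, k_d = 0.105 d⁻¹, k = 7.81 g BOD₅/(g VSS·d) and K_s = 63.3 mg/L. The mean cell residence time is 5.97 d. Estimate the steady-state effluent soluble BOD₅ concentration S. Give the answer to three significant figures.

Effluent substrate depends only on kinetics and SRT: S = K_s(1 + k_d θ_c) / [θ_c(Yk − k_d) − 1] = 63.3 × (1 + 0.105 × 5.97) / [5.97 × (0.705 × 7.81 − 0.105) − 1] = 103.0 / 31.24 = 3.296 mg/L.

S ≈ 3.30 mg/L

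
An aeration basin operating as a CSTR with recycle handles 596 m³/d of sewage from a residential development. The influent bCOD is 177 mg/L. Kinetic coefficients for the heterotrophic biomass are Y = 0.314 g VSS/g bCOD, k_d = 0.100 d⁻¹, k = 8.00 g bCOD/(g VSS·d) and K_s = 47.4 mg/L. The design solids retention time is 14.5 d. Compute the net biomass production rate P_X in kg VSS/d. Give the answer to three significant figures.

P_X ≈ 13.3 kg VSS/d

From the Monod/SRT balance for a CMAS, S = K_s·(1+k_d θ_c)/[θ_c·(Y k − k_d) − 1] = 47.4 × (1 + 0.100 × 14.5) / [14.5 × (0.314 × 8.00 − 0.100) − 1] = 116.1 / 33.97 = 3.418 mg/L.
Correct the yield for decay: Y_obs = Y/(1 + k_d θ_c) = 0.314 / (1 + 0.100 × 14.5) = 0.314 / 2.450 = 0.1282.
Substrate removed = Q·(S₀ − S) = 596 m³/d × (177 − 3.42) g/m³ = 1.03×10^5 g/d = 103.5 kg/d.
P_X = Y_obs · Q(S₀ − S) = 0.1282 × 103.5 = 13.26 kg VSS/d.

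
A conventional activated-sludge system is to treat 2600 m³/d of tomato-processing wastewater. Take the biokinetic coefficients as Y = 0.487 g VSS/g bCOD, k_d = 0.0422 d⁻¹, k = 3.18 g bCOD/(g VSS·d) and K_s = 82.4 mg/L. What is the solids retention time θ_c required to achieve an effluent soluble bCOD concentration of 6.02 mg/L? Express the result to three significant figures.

Specific growth rate at S = 6.02 mg/L: μ = YkS/(K_s+S) = 0.487·3.18·6.02/(82.4+6.02) = 0.1054 d⁻¹.
Then 1/θ_c = μ − k_d = 0.1054 − 0.0422 = 0.06324 d⁻¹, giving θ_c = 15.81 d.

θ_c ≈ 15.8 d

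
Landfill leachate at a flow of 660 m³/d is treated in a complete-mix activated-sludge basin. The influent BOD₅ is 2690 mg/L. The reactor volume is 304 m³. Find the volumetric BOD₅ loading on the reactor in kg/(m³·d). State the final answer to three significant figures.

L_v = Q S₀ / V = 660 × 2690 × 10⁻³ / 304.0 = 5.840 kg/(m³·d).

L_v ≈ 5.84 kg BOD₅/(m³·d)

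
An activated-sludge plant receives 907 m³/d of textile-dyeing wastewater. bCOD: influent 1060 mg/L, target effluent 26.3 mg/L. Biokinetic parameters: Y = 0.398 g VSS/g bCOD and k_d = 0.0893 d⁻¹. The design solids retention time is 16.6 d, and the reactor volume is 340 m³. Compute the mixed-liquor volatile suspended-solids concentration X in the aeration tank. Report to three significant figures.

X = Y·Q·ΔS·θ_c / [V·(1 + k_d θ_c)] = 0.398 × 907 × (1060 − 26.3) × 16.6 / [340 × (1 + 0.0893 × 16.6)] = 7339 mg/L.

X ≈ 7340 mg/L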